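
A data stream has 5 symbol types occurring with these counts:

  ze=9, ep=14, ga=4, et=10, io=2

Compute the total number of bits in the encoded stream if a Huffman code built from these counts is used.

Build the Huffman tree bottom-up:
io(2) + ga(4) → 6
6 + ze(9) → 15
et(10) + ep(14) → 24
15 + 24 → 39
The encoded length is the sum of every internal node's weight: 6 + 15 + 24 + 39 = 84 bits.

84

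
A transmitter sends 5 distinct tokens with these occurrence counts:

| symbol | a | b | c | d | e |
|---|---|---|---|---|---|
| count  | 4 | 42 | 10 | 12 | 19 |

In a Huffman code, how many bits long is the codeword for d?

Repeatedly merge the two smallest:
a(4) + c(10) → 14
d(12) + 14 → 26
e(19) + 26 → 45
b(42) + 45 → 87
d's leaf is at depth 3, giving a 3-bit codeword.

3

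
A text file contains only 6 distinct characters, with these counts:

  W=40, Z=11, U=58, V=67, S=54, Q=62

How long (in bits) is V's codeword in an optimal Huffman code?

2

Build the tree from the bottom:
merge Z(11) and W(40): 51
merge 51 and S(54): 105
merge U(58) and Q(62): 120
merge V(67) and 105: 172
merge 120 and 172: 292
V sits 2 levels below the root, so its codeword is 2 bits.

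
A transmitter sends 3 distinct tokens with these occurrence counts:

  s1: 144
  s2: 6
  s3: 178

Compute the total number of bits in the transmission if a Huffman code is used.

478

Build the Huffman tree bottom-up:
merge s2(6) and s1(144): 150
merge 150 and s3(178): 328
Each symbol's bit-cost is frequency × depth; summing gives 478 bits (equivalently 150 + 328).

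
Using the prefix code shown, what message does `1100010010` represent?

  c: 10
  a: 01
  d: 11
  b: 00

dbabc

Read left to right; each codeword is recognised as soon as it completes (prefix code):
  11→d | 00→b | 01→a | 00→b | 10→c
Decoded message: dbabc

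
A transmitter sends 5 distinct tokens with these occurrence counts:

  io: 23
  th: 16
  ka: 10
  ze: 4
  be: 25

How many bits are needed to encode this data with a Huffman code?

Greedily combine the two least-frequent nodes:
combine ze(4), ka(10) → 14
combine 14, th(16) → 30
combine io(23), be(25) → 48
combine 30, 48 → 78
Total encoded bits = sum of merged weights = 14 + 30 + 48 + 78 = 170.

170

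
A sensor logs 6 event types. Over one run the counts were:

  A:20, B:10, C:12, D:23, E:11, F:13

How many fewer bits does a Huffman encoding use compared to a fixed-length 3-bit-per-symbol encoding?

Fixed-length: 3 bits × 89 symbols = 267 bits.
Huffman merges:
B(10) + E(11) → 21
C(12) + F(13) → 25
A(20) + 21 → 41
D(23) + 25 → 48
41 + 48 → 89
Huffman total = 21 + 25 + 41 + 48 + 89 = 224 bits.
Saving = 267 − 224 = 43 bits.

43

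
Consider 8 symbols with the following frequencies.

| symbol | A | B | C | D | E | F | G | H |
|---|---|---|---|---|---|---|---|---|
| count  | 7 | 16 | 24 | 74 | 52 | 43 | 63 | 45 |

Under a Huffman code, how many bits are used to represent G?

2

Huffman merges, smallest pair first:
combine A(7), B(16) → 23
combine 23, C(24) → 47
combine F(43), H(45) → 88
combine 47, E(52) → 99
combine G(63), D(74) → 137
combine 88, 99 → 187
combine 137, 187 → 324
G's leaf is at depth 2, giving a 2-bit codeword.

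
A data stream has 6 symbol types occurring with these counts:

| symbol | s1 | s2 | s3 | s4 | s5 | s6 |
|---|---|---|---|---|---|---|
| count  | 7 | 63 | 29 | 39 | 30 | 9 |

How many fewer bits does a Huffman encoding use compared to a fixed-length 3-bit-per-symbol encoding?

Fixed-length: 3 bits × 177 symbols = 531 bits.
Huffman merges:
combine s1(7), s6(9) → 16
combine 16, s3(29) → 45
combine s5(30), s4(39) → 69
combine 45, s2(63) → 108
combine 69, 108 → 177
Huffman total = 16 + 45 + 69 + 108 + 177 = 415 bits.
Saving = 531 − 415 = 116 bits.

116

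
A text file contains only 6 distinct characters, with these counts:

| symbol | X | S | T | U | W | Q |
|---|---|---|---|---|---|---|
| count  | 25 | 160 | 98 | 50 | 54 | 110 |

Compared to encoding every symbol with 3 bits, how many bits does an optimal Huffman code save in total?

293

Fixed-length: 3 bits × 497 symbols = 1491 bits.
Huffman merges:
merge X(25) and U(50): 75
merge W(54) and 75: 129
merge T(98) and Q(110): 208
merge 129 and S(160): 289
merge 208 and 289: 497
Huffman total = 75 + 129 + 208 + 289 + 497 = 1198 bits.
Saving = 1491 − 1198 = 293 bits.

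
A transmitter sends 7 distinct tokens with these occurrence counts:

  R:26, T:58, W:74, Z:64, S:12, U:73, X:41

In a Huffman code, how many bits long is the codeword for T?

3

Build the tree from the bottom:
merge S(12) and R(26): 38
merge 38 and X(41): 79
merge T(58) and Z(64): 122
merge U(73) and W(74): 147
merge 79 and 122: 201
merge 147 and 201: 348
T's leaf is at depth 3, giving a 3-bit codeword.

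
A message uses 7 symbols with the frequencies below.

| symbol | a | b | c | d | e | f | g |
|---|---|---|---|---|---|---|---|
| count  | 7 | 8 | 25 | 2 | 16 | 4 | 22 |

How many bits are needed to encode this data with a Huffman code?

Merge the two smallest weights repeatedly:
d(2) + f(4) → 6
6 + a(7) → 13
b(8) + 13 → 21
e(16) + 21 → 37
g(22) + c(25) → 47
37 + 47 → 84
Total encoded bits = sum of merged weights = 6 + 13 + 21 + 37 + 47 + 84 = 208.

208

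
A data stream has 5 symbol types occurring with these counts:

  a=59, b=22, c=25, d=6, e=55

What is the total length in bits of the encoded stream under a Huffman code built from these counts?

356

Merge the two smallest weights repeatedly:
merge d(6) and b(22): 28
merge c(25) and 28: 53
merge 53 and e(55): 108
merge a(59) and 108: 167
The encoded length is the sum of every internal node's weight: 28 + 53 + 108 + 167 = 356 bits.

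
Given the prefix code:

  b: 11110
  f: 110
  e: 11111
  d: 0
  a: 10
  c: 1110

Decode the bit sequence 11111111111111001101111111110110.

Read left to right; each codeword is recognised as soon as it completes (prefix code):
  11111→e | 11111→e | 11110→b | 0→d | 110→f | 11111→e | 11110→b | 110→f
Decoded message: eebdfebf

eebdfebf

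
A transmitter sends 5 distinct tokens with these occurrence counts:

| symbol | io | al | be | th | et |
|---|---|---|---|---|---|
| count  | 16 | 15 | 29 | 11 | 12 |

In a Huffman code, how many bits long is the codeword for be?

Repeatedly merge the two smallest:
combine th(11), et(12) → 23
combine al(15), io(16) → 31
combine 23, be(29) → 52
combine 31, 52 → 83
be's leaf is at depth 2, giving a 2-bit codeword.

2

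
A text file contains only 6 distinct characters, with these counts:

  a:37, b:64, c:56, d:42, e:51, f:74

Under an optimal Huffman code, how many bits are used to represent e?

Huffman merges, smallest pair first:
combine a(37), d(42) → 79
combine e(51), c(56) → 107
combine b(64), f(74) → 138
combine 79, 107 → 186
combine 138, 186 → 324
The subtree containing e is merged 3 times, so code length = 3.

3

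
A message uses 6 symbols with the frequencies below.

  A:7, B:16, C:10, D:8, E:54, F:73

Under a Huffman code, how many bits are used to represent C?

Repeatedly merge the two smallest:
combine A(7), D(8) → 15
combine C(10), 15 → 25
combine B(16), 25 → 41
combine 41, E(54) → 95
combine F(73), 95 → 168
C's leaf is at depth 4, giving a 4-bit codeword.

4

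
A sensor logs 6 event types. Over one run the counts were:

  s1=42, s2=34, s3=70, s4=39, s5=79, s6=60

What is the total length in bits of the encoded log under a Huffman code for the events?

823

Merge the two smallest weights repeatedly:
s2(34) + s4(39) → 73
s1(42) + s6(60) → 102
s3(70) + 73 → 143
s5(79) + 102 → 181
143 + 181 → 324
The encoded length is the sum of every internal node's weight: 73 + 102 + 143 + 181 + 324 = 823 bits.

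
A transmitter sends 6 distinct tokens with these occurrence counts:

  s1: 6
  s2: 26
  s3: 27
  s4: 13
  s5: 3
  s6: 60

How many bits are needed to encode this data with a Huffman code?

Build the Huffman tree bottom-up:
merge s5(3) and s1(6): 9
merge 9 and s4(13): 22
merge 22 and s2(26): 48
merge s3(27) and 48: 75
merge s6(60) and 75: 135
Total encoded bits = sum of merged weights = 9 + 22 + 48 + 75 + 135 = 289.

289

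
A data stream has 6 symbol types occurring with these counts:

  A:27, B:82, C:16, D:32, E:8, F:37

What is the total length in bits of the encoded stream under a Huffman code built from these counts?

466

Merge the two smallest weights repeatedly:
merge E(8) and C(16): 24
merge 24 and A(27): 51
merge D(32) and F(37): 69
merge 51 and 69: 120
merge B(82) and 120: 202
Total encoded bits = sum of merged weights = 24 + 51 + 69 + 120 + 202 = 466.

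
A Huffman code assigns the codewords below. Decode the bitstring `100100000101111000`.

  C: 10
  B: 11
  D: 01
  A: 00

CDAADDBCA

Read left to right; each codeword is recognised as soon as it completes (prefix code):
  10→C | 01→D | 00→A | 00→A | 01→D | 01→D | 11→B | 10→C | 00→A
Decoded message: CDAADDBCA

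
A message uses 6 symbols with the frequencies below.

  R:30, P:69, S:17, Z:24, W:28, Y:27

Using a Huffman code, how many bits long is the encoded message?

486

Build the Huffman tree bottom-up:
merge S(17) and Z(24): 41
merge Y(27) and W(28): 55
merge R(30) and 41: 71
merge 55 and P(69): 124
merge 71 and 124: 195
Each symbol's bit-cost is frequency × depth; summing gives 486 bits (equivalently 41 + 55 + 71 + 124 + 195).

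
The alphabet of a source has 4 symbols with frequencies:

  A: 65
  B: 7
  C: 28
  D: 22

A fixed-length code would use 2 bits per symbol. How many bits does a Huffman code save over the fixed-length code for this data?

36

Fixed-length: 2 bits × 122 symbols = 244 bits.
Huffman merges:
combine B(7), D(22) → 29
combine C(28), 29 → 57
combine 57, A(65) → 122
Huffman total = 29 + 57 + 122 = 208 bits.
Saving = 244 − 208 = 36 bits.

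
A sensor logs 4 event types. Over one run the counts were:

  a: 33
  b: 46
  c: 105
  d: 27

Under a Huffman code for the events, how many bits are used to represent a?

Repeatedly merge the two smallest:
combine d(27), a(33) → 60
combine b(46), 60 → 106
combine c(105), 106 → 211
a's leaf is at depth 3, giving a 3-bit codeword.

3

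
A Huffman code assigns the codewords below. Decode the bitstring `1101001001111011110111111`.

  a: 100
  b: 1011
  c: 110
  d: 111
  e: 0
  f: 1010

caadbcdd

Read left to right; each codeword is recognised as soon as it completes (prefix code):
  110→c | 100→a | 100→a | 111→d | 1011→b | 110→c | 111→d | 111→d
Decoded message: caadbcdd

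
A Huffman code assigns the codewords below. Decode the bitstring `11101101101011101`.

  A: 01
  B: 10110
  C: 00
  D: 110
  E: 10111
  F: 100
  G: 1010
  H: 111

Read left to right; each codeword is recognised as soon as it completes (prefix code):
  111→H | 01→A | 10110→B | 10111→E | 01→A
Decoded message: HABEA

HABEA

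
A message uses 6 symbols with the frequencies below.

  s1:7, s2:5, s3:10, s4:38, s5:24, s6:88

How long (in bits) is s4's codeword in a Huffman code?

2

Huffman merges, smallest pair first:
s2(5) + s1(7) → 12
s3(10) + 12 → 22
22 + s5(24) → 46
s4(38) + 46 → 84
84 + s6(88) → 172
s4's leaf is at depth 2, giving a 2-bit codeword.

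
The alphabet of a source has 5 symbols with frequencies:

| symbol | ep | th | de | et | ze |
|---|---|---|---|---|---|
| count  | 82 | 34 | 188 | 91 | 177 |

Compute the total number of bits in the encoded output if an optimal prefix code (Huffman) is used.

Build the Huffman tree bottom-up:
th(34) + ep(82) → 116
et(91) + 116 → 207
ze(177) + de(188) → 365
207 + 365 → 572
Each symbol's bit-cost is frequency × depth; summing gives 1260 bits (equivalently 116 + 207 + 365 + 572).

1260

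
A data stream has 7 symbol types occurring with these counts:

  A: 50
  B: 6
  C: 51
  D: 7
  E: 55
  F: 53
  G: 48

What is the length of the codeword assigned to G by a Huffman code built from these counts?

Repeatedly merge the two smallest:
B(6) + D(7) → 13
13 + G(48) → 61
A(50) + C(51) → 101
F(53) + E(55) → 108
61 + 101 → 162
108 + 162 → 270
G sits 3 levels below the root, so its codeword is 3 bits.

3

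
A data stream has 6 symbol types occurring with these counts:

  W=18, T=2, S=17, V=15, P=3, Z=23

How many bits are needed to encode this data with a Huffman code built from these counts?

Merge the two smallest weights repeatedly:
merge T(2) and P(3): 5
merge 5 and V(15): 20
merge S(17) and W(18): 35
merge 20 and Z(23): 43
merge 35 and 43: 78
Total encoded bits = sum of merged weights = 5 + 20 + 35 + 43 + 78 = 181.

181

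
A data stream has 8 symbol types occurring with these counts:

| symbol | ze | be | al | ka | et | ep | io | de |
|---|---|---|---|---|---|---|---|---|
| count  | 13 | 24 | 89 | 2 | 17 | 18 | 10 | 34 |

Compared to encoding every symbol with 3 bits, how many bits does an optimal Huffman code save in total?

106

Fixed-length: 3 bits × 207 symbols = 621 bits.
Huffman merges:
combine ka(2), io(10) → 12
combine 12, ze(13) → 25
combine et(17), ep(18) → 35
combine be(24), 25 → 49
combine de(34), 35 → 69
combine 49, 69 → 118
combine al(89), 118 → 207
Huffman total = 12 + 25 + 35 + 49 + 69 + 118 + 207 = 515 bits.
Saving = 621 − 515 = 106 bits.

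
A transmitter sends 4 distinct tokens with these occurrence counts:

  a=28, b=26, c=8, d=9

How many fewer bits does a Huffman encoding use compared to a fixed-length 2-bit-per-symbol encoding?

11

Fixed-length: 2 bits × 71 symbols = 142 bits.
Huffman merges:
c(8) + d(9) → 17
17 + b(26) → 43
a(28) + 43 → 71
Huffman total = 17 + 43 + 71 = 131 bits.
Saving = 142 − 131 = 11 bits.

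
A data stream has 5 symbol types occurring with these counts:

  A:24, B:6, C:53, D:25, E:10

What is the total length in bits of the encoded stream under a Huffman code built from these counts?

Merge the two smallest weights repeatedly:
merge B(6) and E(10): 16
merge 16 and A(24): 40
merge D(25) and 40: 65
merge C(53) and 65: 118
Each symbol's bit-cost is frequency × depth; summing gives 239 bits (equivalently 16 + 40 + 65 + 118).

239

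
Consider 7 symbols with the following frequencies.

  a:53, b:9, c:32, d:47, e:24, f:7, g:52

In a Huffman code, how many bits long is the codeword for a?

2

Build the tree from the bottom:
merge f(7) and b(9): 16
merge 16 and e(24): 40
merge c(32) and 40: 72
merge d(47) and g(52): 99
merge a(53) and 72: 125
merge 99 and 125: 224
a sits 2 levels below the root, so its codeword is 2 bits.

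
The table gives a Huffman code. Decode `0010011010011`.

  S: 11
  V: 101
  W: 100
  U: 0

UUWSUWS

Read left to right; each codeword is recognised as soon as it completes (prefix code):
  0→U | 0→U | 100→W | 11→S | 0→U | 100→W | 11→S
Decoded message: UUWSUWS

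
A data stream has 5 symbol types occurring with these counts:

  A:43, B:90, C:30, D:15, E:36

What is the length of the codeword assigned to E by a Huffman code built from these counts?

Huffman merges, smallest pair first:
D(15) + C(30) → 45
E(36) + A(43) → 79
45 + 79 → 124
B(90) + 124 → 214
E sits 3 levels below the root, so its codeword is 3 bits.

3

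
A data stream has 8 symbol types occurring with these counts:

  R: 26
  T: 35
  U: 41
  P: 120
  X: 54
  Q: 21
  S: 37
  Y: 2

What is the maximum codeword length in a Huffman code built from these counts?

Merge the two lowest-weight nodes at each step:
Y(2) + Q(21) → 23
23 + R(26) → 49
T(35) + S(37) → 72
U(41) + 49 → 90
X(54) + 72 → 126
90 + P(120) → 210
126 + 210 → 336
The first pair merged (Y, Q) ends up deepest, at depth 5.

5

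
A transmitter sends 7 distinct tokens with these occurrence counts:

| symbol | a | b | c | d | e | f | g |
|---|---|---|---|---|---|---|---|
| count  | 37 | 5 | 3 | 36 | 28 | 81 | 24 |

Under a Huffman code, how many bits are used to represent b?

Build the tree from the bottom:
merge c(3) and b(5): 8
merge 8 and g(24): 32
merge e(28) and 32: 60
merge d(36) and a(37): 73
merge 60 and 73: 133
merge f(81) and 133: 214
b sits 5 levels below the root, so its codeword is 5 bits.

5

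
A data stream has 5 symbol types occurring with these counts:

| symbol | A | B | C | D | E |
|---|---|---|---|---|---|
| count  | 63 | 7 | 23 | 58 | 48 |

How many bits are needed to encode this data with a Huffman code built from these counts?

Merge the two smallest weights repeatedly:
combine B(7), C(23) → 30
combine 30, E(48) → 78
combine D(58), A(63) → 121
combine 78, 121 → 199
Total encoded bits = sum of merged weights = 30 + 78 + 121 + 199 = 428.

428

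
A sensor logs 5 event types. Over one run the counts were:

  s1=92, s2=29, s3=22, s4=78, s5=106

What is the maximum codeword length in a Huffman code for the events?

Merge the two lowest-weight nodes at each step:
combine s3(22), s2(29) → 51
combine 51, s4(78) → 129
combine s1(92), s5(106) → 198
combine 129, 198 → 327
The rarest symbols sit at the bottom; the longest codeword is 3 bits.

3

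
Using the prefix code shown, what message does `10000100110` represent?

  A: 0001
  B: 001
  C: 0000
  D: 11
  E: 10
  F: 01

EABE

Read left to right; each codeword is recognised as soon as it completes (prefix code):
  10→E | 0001→A | 001→B | 10→E
Decoded message: EABE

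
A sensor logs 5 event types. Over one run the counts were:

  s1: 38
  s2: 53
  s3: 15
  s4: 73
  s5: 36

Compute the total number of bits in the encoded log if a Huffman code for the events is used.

Greedily combine the two least-frequent nodes:
merge s3(15) and s5(36): 51
merge s1(38) and 51: 89
merge s2(53) and s4(73): 126
merge 89 and 126: 215
Total encoded bits = sum of merged weights = 51 + 89 + 126 + 215 = 481.

481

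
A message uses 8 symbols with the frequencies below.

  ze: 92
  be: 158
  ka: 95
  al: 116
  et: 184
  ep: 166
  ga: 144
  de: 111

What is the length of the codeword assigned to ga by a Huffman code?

Huffman merges, smallest pair first:
combine ze(92), ka(95) → 187
combine de(111), al(116) → 227
combine ga(144), be(158) → 302
combine ep(166), et(184) → 350
combine 187, 227 → 414
combine 302, 350 → 652
combine 414, 652 → 1066
ga sits 3 levels below the root, so its codeword is 3 bits.

3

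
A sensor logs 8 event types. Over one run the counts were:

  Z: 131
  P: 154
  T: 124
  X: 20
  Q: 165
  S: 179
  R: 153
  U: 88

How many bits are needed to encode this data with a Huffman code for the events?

2971

Greedily combine the two least-frequent nodes:
merge X(20) and U(88): 108
merge 108 and T(124): 232
merge Z(131) and R(153): 284
merge P(154) and Q(165): 319
merge S(179) and 232: 411
merge 284 and 319: 603
merge 411 and 603: 1014
Each symbol's bit-cost is frequency × depth; summing gives 2971 bits (equivalently 108 + 232 + 284 + 319 + 411 + 603 + 1014).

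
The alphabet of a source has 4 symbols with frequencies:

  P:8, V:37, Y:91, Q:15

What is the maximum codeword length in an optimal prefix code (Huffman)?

Merge the two lowest-weight nodes at each step:
P(8) + Q(15) → 23
23 + V(37) → 60
60 + Y(91) → 151
The first pair merged (P, Q) ends up deepest, at depth 3.

3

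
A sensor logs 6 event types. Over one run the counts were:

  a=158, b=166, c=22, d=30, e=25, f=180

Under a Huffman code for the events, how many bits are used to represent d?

3

Huffman merges, smallest pair first:
c(22) + e(25) → 47
d(30) + 47 → 77
77 + a(158) → 235
b(166) + f(180) → 346
235 + 346 → 581
The subtree containing d is merged 3 times, so code length = 3.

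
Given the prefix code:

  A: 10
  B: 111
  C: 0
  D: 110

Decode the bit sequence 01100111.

Read left to right; each codeword is recognised as soon as it completes (prefix code):
  0→C | 110→D | 0→C | 111→B
Decoded message: CDCB

CDCB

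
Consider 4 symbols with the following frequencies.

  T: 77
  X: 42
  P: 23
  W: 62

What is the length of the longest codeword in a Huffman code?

Merge the two lowest-weight nodes at each step:
merge P(23) and X(42): 65
merge W(62) and 65: 127
merge T(77) and 127: 204
The rarest symbols sit at the bottom; the longest codeword is 3 bits.

3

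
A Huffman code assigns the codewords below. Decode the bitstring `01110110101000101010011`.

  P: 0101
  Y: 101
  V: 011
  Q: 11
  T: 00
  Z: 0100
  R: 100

Read left to right; each codeword is recognised as soon as it completes (prefix code):
  011→V | 101→Y | 101→Y | 0100→Z | 0101→P | 0100→Z | 11→Q
Decoded message: VYYZPZQ

VYYZPZQ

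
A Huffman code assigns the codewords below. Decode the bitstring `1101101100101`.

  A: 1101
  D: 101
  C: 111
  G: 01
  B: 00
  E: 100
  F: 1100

ADED

Read left to right; each codeword is recognised as soon as it completes (prefix code):
  1101→A | 101→D | 100→E | 101→D
Decoded message: ADED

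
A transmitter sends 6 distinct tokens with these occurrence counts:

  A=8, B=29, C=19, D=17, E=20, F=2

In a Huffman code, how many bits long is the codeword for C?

2

Huffman merges, smallest pair first:
merge F(2) and A(8): 10
merge 10 and D(17): 27
merge C(19) and E(20): 39
merge 27 and B(29): 56
merge 39 and 56: 95
C's leaf is at depth 2, giving a 2-bit codeword.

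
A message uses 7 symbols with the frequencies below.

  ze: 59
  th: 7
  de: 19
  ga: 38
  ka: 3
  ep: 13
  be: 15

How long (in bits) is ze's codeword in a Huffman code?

Build the tree from the bottom:
ka(3) + th(7) → 10
10 + ep(13) → 23
be(15) + de(19) → 34
23 + 34 → 57
ga(38) + 57 → 95
ze(59) + 95 → 154
ze is a child of the root — depth 1, so its codeword is a single bit.

1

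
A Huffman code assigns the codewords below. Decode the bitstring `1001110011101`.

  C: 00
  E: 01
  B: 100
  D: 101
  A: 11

Read left to right; each codeword is recognised as soon as it completes (prefix code):
  100→B | 11→A | 100→B | 11→A | 101→D
Decoded message: BABAD

BABAD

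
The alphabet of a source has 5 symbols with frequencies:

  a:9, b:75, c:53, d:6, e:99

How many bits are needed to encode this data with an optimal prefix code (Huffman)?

468

Merge the two smallest weights repeatedly:
combine d(6), a(9) → 15
combine 15, c(53) → 68
combine 68, b(75) → 143
combine e(99), 143 → 242
Total encoded bits = sum of merged weights = 15 + 68 + 143 + 242 = 468.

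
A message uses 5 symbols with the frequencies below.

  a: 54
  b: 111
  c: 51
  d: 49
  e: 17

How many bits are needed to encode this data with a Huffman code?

624

Greedily combine the two least-frequent nodes:
combine e(17), d(49) → 66
combine c(51), a(54) → 105
combine 66, 105 → 171
combine b(111), 171 → 282
Total encoded bits = sum of merged weights = 66 + 105 + 171 + 282 = 624.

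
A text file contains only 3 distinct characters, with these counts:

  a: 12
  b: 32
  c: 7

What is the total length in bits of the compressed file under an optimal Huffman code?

70

Merge the two smallest weights repeatedly:
c(7) + a(12) → 19
19 + b(32) → 51
The encoded length is the sum of every internal node's weight: 19 + 51 = 70 bits.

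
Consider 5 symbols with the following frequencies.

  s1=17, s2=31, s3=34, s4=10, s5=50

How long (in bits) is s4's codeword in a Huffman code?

Build the tree from the bottom:
s4(10) + s1(17) → 27
27 + s2(31) → 58
s3(34) + s5(50) → 84
58 + 84 → 142
The subtree containing s4 is merged 3 times, so code length = 3.

3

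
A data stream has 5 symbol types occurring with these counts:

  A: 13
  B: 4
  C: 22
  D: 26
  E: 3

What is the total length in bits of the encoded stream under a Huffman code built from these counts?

Merge the two smallest weights repeatedly:
combine E(3), B(4) → 7
combine 7, A(13) → 20
combine 20, C(22) → 42
combine D(26), 42 → 68
The encoded length is the sum of every internal node's weight: 7 + 20 + 42 + 68 = 137 bits.

137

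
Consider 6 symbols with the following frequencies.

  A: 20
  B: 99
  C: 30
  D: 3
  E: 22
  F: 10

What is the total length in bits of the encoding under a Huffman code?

Build the Huffman tree bottom-up:
combine D(3), F(10) → 13
combine 13, A(20) → 33
combine E(22), C(30) → 52
combine 33, 52 → 85
combine 85, B(99) → 184
The encoded length is the sum of every internal node's weight: 13 + 33 + 52 + 85 + 184 = 367 bits.

367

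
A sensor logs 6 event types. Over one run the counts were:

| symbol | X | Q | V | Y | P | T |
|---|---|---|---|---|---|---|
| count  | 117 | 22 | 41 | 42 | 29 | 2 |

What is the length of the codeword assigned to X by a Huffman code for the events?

1

Build the tree from the bottom:
merge T(2) and Q(22): 24
merge 24 and P(29): 53
merge V(41) and Y(42): 83
merge 53 and 83: 136
merge X(117) and 136: 253
X sits one level below the root: a 1-bit codeword.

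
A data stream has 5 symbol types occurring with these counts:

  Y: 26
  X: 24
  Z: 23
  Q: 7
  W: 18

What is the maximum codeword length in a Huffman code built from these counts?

3

Merge the two lowest-weight nodes at each step:
merge Q(7) and W(18): 25
merge Z(23) and X(24): 47
merge 25 and Y(26): 51
merge 47 and 51: 98
Maximum depth reached is 3.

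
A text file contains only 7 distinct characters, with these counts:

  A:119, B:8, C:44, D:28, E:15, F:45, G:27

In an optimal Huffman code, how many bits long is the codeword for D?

Repeatedly merge the two smallest:
merge B(8) and E(15): 23
merge 23 and G(27): 50
merge D(28) and C(44): 72
merge F(45) and 50: 95
merge 72 and 95: 167
merge A(119) and 167: 286
D sits 3 levels below the root, so its codeword is 3 bits.

3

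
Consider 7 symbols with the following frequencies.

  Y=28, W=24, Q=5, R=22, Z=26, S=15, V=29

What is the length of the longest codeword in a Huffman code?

4

Merge the two lowest-weight nodes at each step:
Q(5) + S(15) → 20
20 + R(22) → 42
W(24) + Z(26) → 50
Y(28) + V(29) → 57
42 + 50 → 92
57 + 92 → 149
The first pair merged (Q, S) ends up deepest, at depth 4.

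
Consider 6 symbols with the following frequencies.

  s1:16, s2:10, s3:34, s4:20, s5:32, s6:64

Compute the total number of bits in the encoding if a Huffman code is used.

424

Greedily combine the two least-frequent nodes:
combine s2(10), s1(16) → 26
combine s4(20), 26 → 46
combine s5(32), s3(34) → 66
combine 46, s6(64) → 110
combine 66, 110 → 176
Total encoded bits = sum of merged weights = 26 + 46 + 66 + 110 + 176 = 424.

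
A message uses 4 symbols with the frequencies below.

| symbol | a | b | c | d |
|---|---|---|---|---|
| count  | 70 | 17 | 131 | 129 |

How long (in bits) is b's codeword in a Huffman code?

3

Repeatedly merge the two smallest:
merge b(17) and a(70): 87
merge 87 and d(129): 216
merge c(131) and 216: 347
b's leaf is at depth 3, giving a 3-bit codeword.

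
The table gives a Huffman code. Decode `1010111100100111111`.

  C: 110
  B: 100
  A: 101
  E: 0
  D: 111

AEDBBDD

Read left to right; each codeword is recognised as soon as it completes (prefix code):
  101→A | 0→E | 111→D | 100→B | 100→B | 111→D | 111→D
Decoded message: AEDBBDD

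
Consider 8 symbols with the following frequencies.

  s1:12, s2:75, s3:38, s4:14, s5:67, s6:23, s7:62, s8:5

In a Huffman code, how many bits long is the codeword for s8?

6

Huffman merges, smallest pair first:
merge s8(5) and s1(12): 17
merge s4(14) and 17: 31
merge s6(23) and 31: 54
merge s3(38) and 54: 92
merge s7(62) and s5(67): 129
merge s2(75) and 92: 167
merge 129 and 167: 296
s8's leaf is at depth 6, giving a 6-bit codeword.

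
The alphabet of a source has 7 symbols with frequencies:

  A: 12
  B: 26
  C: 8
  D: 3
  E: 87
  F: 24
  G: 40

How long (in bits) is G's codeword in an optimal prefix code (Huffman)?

3

Build the tree from the bottom:
merge D(3) and C(8): 11
merge 11 and A(12): 23
merge 23 and F(24): 47
merge B(26) and G(40): 66
merge 47 and 66: 113
merge E(87) and 113: 200
G's leaf is at depth 3, giving a 3-bit codeword.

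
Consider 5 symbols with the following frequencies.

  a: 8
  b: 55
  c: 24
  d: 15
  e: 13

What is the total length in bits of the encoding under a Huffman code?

Build the Huffman tree bottom-up:
combine a(8), e(13) → 21
combine d(15), 21 → 36
combine c(24), 36 → 60
combine b(55), 60 → 115
The encoded length is the sum of every internal node's weight: 21 + 36 + 60 + 115 = 232 bits.

232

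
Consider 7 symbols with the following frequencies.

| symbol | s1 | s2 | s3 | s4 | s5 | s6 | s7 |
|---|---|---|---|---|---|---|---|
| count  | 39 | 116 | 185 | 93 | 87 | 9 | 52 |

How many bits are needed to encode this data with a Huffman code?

1490

Build the Huffman tree bottom-up:
merge s6(9) and s1(39): 48
merge 48 and s7(52): 100
merge s5(87) and s4(93): 180
merge 100 and s2(116): 216
merge 180 and s3(185): 365
merge 216 and 365: 581
Total encoded bits = sum of merged weights = 48 + 100 + 180 + 216 + 365 + 581 = 1490.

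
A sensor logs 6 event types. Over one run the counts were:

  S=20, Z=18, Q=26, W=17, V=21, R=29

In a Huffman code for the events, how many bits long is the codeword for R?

2

Repeatedly merge the two smallest:
W(17) + Z(18) → 35
S(20) + V(21) → 41
Q(26) + R(29) → 55
35 + 41 → 76
55 + 76 → 131
The subtree containing R is merged 2 times, so code length = 2.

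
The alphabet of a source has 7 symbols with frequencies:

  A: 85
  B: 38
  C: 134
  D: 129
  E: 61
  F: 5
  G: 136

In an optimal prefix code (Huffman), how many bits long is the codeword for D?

Huffman merges, smallest pair first:
combine F(5), B(38) → 43
combine 43, E(61) → 104
combine A(85), 104 → 189
combine D(129), C(134) → 263
combine G(136), 189 → 325
combine 263, 325 → 588
D sits 2 levels below the root, so its codeword is 2 bits.

2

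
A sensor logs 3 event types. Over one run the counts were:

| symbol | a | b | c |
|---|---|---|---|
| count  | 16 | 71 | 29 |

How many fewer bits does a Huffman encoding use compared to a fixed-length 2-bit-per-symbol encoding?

71

Fixed-length: 2 bits × 116 symbols = 232 bits.
Huffman merges:
a(16) + c(29) → 45
45 + b(71) → 116
Huffman total = 45 + 116 = 161 bits.
Saving = 232 − 161 = 71 bits.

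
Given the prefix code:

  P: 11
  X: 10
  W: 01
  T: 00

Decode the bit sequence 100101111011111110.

XWWPXPPPX

Read left to right; each codeword is recognised as soon as it completes (prefix code):
  10→X | 01→W | 01→W | 11→P | 10→X | 11→P | 11→P | 11→P | 10→X
Decoded message: XWWPXPPPX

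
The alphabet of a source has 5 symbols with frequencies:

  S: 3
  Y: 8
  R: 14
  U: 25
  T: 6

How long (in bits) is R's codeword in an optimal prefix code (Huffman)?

2

Repeatedly merge the two smallest:
merge S(3) and T(6): 9
merge Y(8) and 9: 17
merge R(14) and 17: 31
merge U(25) and 31: 56
R's leaf is at depth 2, giving a 2-bit codeword.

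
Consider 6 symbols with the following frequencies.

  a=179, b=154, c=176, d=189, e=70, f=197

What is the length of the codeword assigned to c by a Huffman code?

3

Build the tree from the bottom:
merge e(70) and b(154): 224
merge c(176) and a(179): 355
merge d(189) and f(197): 386
merge 224 and 355: 579
merge 386 and 579: 965
c sits 3 levels below the root, so its codeword is 3 bits.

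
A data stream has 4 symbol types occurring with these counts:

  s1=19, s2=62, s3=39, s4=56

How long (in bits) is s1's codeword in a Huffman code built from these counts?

3

Build the tree from the bottom:
merge s1(19) and s3(39): 58
merge s4(56) and 58: 114
merge s2(62) and 114: 176
The subtree containing s1 is merged 3 times, so code length = 3.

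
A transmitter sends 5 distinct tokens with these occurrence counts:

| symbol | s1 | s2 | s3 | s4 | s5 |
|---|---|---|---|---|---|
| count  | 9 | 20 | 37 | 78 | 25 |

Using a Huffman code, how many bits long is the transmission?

343

Merge the two smallest weights repeatedly:
merge s1(9) and s2(20): 29
merge s5(25) and 29: 54
merge s3(37) and 54: 91
merge s4(78) and 91: 169
Each symbol's bit-cost is frequency × depth; summing gives 343 bits (equivalently 29 + 54 + 91 + 169).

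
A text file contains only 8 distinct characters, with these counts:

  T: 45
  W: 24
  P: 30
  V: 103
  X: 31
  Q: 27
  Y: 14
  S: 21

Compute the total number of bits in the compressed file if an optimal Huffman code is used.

817

Greedily combine the two least-frequent nodes:
merge Y(14) and S(21): 35
merge W(24) and Q(27): 51
merge P(30) and X(31): 61
merge 35 and T(45): 80
merge 51 and 61: 112
merge 80 and V(103): 183
merge 112 and 183: 295
Each symbol's bit-cost is frequency × depth; summing gives 817 bits (equivalently 35 + 51 + 61 + 80 + 112 + 183 + 295).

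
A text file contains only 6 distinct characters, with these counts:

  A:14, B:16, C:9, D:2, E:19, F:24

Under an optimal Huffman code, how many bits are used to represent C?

4

Build the tree from the bottom:
D(2) + C(9) → 11
11 + A(14) → 25
B(16) + E(19) → 35
F(24) + 25 → 49
35 + 49 → 84
C's leaf is at depth 4, giving a 4-bit codeword.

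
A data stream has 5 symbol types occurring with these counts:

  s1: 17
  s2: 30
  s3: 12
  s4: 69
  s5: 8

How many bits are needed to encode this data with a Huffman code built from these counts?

260

Greedily combine the two least-frequent nodes:
combine s5(8), s3(12) → 20
combine s1(17), 20 → 37
combine s2(30), 37 → 67
combine 67, s4(69) → 136
Each symbol's bit-cost is frequency × depth; summing gives 260 bits (equivalently 20 + 37 + 67 + 136).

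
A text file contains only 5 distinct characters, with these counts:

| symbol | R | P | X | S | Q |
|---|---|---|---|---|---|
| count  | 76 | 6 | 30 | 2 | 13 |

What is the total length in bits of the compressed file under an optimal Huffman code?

Merge the two smallest weights repeatedly:
merge S(2) and P(6): 8
merge 8 and Q(13): 21
merge 21 and X(30): 51
merge 51 and R(76): 127
Total encoded bits = sum of merged weights = 8 + 21 + 51 + 127 = 207.

207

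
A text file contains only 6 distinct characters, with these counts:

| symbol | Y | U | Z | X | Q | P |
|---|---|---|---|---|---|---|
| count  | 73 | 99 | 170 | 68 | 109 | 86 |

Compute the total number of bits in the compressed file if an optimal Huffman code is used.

Build the Huffman tree bottom-up:
X(68) + Y(73) → 141
P(86) + U(99) → 185
Q(109) + 141 → 250
Z(170) + 185 → 355
250 + 355 → 605
Total encoded bits = sum of merged weights = 141 + 185 + 250 + 355 + 605 = 1536.

1536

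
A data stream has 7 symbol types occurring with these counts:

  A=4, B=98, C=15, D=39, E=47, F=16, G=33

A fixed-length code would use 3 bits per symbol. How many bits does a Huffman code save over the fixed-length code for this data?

Fixed-length: 3 bits × 252 symbols = 756 bits.
Huffman merges:
merge A(4) and C(15): 19
merge F(16) and 19: 35
merge G(33) and 35: 68
merge D(39) and E(47): 86
merge 68 and 86: 154
merge B(98) and 154: 252
Huffman total = 19 + 35 + 68 + 86 + 154 + 252 = 614 bits.
Saving = 756 − 614 = 142 bits.

142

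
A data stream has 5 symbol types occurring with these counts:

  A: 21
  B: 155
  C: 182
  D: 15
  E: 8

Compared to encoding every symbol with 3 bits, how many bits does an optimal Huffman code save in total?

Fixed-length: 3 bits × 381 symbols = 1143 bits.
Huffman merges:
combine E(8), D(15) → 23
combine A(21), 23 → 44
combine 44, B(155) → 199
combine C(182), 199 → 381
Huffman total = 23 + 44 + 199 + 381 = 647 bits.
Saving = 1143 − 647 = 496 bits.

496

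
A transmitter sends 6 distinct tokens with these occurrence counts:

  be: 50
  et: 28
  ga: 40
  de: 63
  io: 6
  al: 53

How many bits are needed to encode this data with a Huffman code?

588

Merge the two smallest weights repeatedly:
io(6) + et(28) → 34
34 + ga(40) → 74
be(50) + al(53) → 103
de(63) + 74 → 137
103 + 137 → 240
The encoded length is the sum of every internal node's weight: 34 + 74 + 103 + 137 + 240 = 588 bits.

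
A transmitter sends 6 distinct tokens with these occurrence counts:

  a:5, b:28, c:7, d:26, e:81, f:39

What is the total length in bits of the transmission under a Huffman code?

407

Build the Huffman tree bottom-up:
a(5) + c(7) → 12
12 + d(26) → 38
b(28) + 38 → 66
f(39) + 66 → 105
e(81) + 105 → 186
The encoded length is the sum of every internal node's weight: 12 + 38 + 66 + 105 + 186 = 407 bits.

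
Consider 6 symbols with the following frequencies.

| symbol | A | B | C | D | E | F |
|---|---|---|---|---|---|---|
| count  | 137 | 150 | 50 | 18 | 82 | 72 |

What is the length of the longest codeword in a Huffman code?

4

Merge the two lowest-weight nodes at each step:
merge D(18) and C(50): 68
merge 68 and F(72): 140
merge E(82) and A(137): 219
merge 140 and B(150): 290
merge 219 and 290: 509
Maximum depth reached is 4.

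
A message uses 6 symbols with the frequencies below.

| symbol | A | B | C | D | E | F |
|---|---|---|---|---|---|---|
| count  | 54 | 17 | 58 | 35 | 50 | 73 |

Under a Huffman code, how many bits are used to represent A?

2

Huffman merges, smallest pair first:
combine B(17), D(35) → 52
combine E(50), 52 → 102
combine A(54), C(58) → 112
combine F(73), 102 → 175
combine 112, 175 → 287
The subtree containing A is merged 2 times, so code length = 2.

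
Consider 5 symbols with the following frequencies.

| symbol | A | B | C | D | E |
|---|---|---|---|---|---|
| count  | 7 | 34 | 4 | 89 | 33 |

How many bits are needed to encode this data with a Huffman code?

Greedily combine the two least-frequent nodes:
combine C(4), A(7) → 11
combine 11, E(33) → 44
combine B(34), 44 → 78
combine 78, D(89) → 167
The encoded length is the sum of every internal node's weight: 11 + 44 + 78 + 167 = 300 bits.

300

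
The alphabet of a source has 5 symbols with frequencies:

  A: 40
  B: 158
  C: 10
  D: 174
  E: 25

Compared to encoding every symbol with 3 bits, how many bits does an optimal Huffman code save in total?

Fixed-length: 3 bits × 407 symbols = 1221 bits.
Huffman merges:
C(10) + E(25) → 35
35 + A(40) → 75
75 + B(158) → 233
D(174) + 233 → 407
Huffman total = 35 + 75 + 233 + 407 = 750 bits.
Saving = 1221 − 750 = 471 bits.

471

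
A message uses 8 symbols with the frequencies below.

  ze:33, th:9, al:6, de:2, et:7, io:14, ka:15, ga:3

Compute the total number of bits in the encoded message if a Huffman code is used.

233

Build the Huffman tree bottom-up:
de(2) + ga(3) → 5
5 + al(6) → 11
et(7) + th(9) → 16
11 + io(14) → 25
ka(15) + 16 → 31
25 + 31 → 56
ze(33) + 56 → 89
Total encoded bits = sum of merged weights = 5 + 11 + 16 + 25 + 31 + 56 + 89 = 233.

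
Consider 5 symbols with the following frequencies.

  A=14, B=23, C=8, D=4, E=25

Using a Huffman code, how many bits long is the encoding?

Greedily combine the two least-frequent nodes:
merge D(4) and C(8): 12
merge 12 and A(14): 26
merge B(23) and E(25): 48
merge 26 and 48: 74
Each symbol's bit-cost is frequency × depth; summing gives 160 bits (equivalently 12 + 26 + 48 + 74).

160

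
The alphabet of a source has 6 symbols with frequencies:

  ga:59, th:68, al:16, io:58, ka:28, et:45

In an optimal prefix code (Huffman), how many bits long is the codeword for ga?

2

Huffman merges, smallest pair first:
merge al(16) and ka(28): 44
merge 44 and et(45): 89
merge io(58) and ga(59): 117
merge th(68) and 89: 157
merge 117 and 157: 274
ga's leaf is at depth 2, giving a 2-bit codeword.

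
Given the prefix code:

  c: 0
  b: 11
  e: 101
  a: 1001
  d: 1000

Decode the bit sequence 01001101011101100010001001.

Read left to right; each codeword is recognised as soon as it completes (prefix code):
  0→c | 1001→a | 101→e | 0→c | 11→b | 101→e | 1000→d | 1000→d | 1001→a
Decoded message: caecbedda

caecbedda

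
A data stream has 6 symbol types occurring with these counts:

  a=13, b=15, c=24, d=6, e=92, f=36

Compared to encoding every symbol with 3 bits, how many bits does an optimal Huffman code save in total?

Fixed-length: 3 bits × 186 symbols = 558 bits.
Huffman merges:
combine d(6), a(13) → 19
combine b(15), 19 → 34
combine c(24), 34 → 58
combine f(36), 58 → 94
combine e(92), 94 → 186
Huffman total = 19 + 34 + 58 + 94 + 186 = 391 bits.
Saving = 558 − 391 = 167 bits.

167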